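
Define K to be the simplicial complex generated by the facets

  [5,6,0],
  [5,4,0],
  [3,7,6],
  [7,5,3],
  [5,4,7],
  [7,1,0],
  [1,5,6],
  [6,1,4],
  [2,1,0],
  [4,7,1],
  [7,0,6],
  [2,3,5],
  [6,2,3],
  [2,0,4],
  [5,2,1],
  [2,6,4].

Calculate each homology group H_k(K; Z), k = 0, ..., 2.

We work with the vertex ordering 0 < 1 < 2 < 3 < 4 < 5 < 6 < 7. The simplices of K, each written with vertices in increasing order, are:

  0-simplices (8): [0], [1], [2], [3], [4], [5], [6], [7]
  1-simplices (24): (24 of them)
  2-simplices (16): [0,1,2], [0,1,7], [0,2,4], [0,4,5], [0,5,6], [0,6,7], [1,2,5], [1,4,6], [1,4,7], [1,5,6], [2,3,5], [2,3,6], [2,4,6], [3,5,7], [3,6,7], [4,5,7]

giving chain groups C_0 ≅ Z^8, C_1 ≅ Z^24, C_2 ≅ Z^16.

Boundary ∂_1: C_1 → C_0 is given by ∂[p,q] = [q] − [p]. For instance
  ∂[0,1] = [1] − [0].
The resulting 8×24 matrix has rank 7, and its Smith normal form has invariant factors (1,1,1,1,1,1,1).

Boundary ∂_2: C_2 → C_1 acts by ∂[p,q,r] = [q,r] − [p,r] + [p,q]. For instance
  ∂[1,2,5] = [2,5] − [1,5] + [1,2],
  ∂[2,3,5] = [3,5] − [2,5] + [2,3].
This gives a 24×16 integer matrix of rank 15; reducing to Smith normal form yields diagonal entries (1,1,1,1,1,1,1,1,1,1,1,1,1,1,1).

From H_k ≅ ker(∂_k) / im(∂_{k+1}) we obtain:

  H_0: rank C_0 − rank ∂_1 = 8 − 7 = 1, and the invariant factors of ∂_1 are all 1, so H_0 ≅ Z.
  H_1: rank ker ∂_1 − rank ∂_2 = (24 − 7) − 15 = 2, and the invariant factors of ∂_2 are all 1, so H_1 ≅ Z^2.
  H_2: rank ker ∂_2 − rank ∂_3 = (16 − 15) − 0 = 1, and there is no ∂_3, so H_2 ≅ Z.

H_0 ≅ Z,  H_1 ≅ Z^2,  H_2 ≅ Z.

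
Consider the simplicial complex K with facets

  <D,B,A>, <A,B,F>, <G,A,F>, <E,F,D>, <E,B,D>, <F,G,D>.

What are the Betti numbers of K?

b_0 = 1, b_1 = 1, b_2 = 0.

Order the vertices as A < B < D < E < F < G. Listing each simplex with vertices in this order, K has dimension 2 with simplices:

  0-simplices (6): A, B, D, E, F, G
  1-simplices (12): AB, AD, AF, AG, BD, BE, BF, DE, DF, DG, EF, FG
  2-simplices (6): ABD, ABF, AFG, BDE, DEF, DFG

so the chain groups are C_0 ≅ Z^6, C_1 ≅ Z^12, C_2 ≅ Z^6.

The boundary map ∂_1: C_1 → C_0 maps an edge to its endpoints' difference, ∂[p,q] = q − p. For instance
  ∂EF = F − E.
As a 6×12 matrix over Z this has rank 5, with invariant factors (1,1,1,1,1).

The boundary map ∂_2: C_2 → C_1 acts by ∂[p,q,r] = [q,r] − [p,r] + [p,q]. For instance
  ∂ABF = BF − AF + AB,
  ∂DEF = EF − DF + DE.
The resulting 12×6 matrix has rank 6, and its Smith normal form has invariant factors (1,1,1,1,1,1).

Reading off H_k = ker ∂_k / im ∂_{k+1}:

  H_0: rank C_0 − rank ∂_1 = 6 − 5 = 1, and the invariant factors of ∂_1 are all 1, so H_0 = Z.
  H_1: rank ker ∂_1 − rank ∂_2 = (12 − 5) − 6 = 1, and the invariant factors of ∂_2 are all 1, so H_1 = Z.
  H_2: rank ker ∂_2 − rank ∂_3 = (6 − 6) − 0 = 0, and there is no ∂_3, so H_2 = 0.

As a check, the Euler characteristic is 6 − 12 + 6 = 0, which agrees with 1 − 1 + 0 = 0.

Hence the Betti numbers are b_0 = 1, b_1 = 1, b_2 = 0.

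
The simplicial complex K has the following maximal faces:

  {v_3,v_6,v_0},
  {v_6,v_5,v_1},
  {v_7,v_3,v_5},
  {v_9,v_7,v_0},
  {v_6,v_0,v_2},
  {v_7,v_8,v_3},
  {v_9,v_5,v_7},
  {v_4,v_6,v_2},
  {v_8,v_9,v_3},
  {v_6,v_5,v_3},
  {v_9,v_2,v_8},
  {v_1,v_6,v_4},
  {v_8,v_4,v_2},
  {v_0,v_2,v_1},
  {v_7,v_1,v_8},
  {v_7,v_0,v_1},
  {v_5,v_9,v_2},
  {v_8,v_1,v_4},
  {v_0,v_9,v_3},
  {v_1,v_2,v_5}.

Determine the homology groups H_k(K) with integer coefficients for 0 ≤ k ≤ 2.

We work with the vertex ordering v_0 < v_1 < v_2 < v_3 < v_4 < v_5 < v_6 < v_7 < v_8 < v_9. The simplices of K, each written with vertices in increasing order, are:

  0-simplices (10): [v_0], [v_1], [v_2], [v_3], [v_4], [v_5], [v_6], [v_7], [v_8], [v_9]
  1-simplices (30): (30 of them)
  2-simplices (20): (20 of them)

Hence C_0 ≅ Z^10, C_1 ≅ Z^30, C_2 ≅ Z^20.

∂_1: C_1 → C_0 sends each edge [p,q] (with p < q) to q − p.
This gives a 10×30 integer matrix of rank 9; reducing to Smith normal form yields diagonal entries (1,1,1,1,1,1,1,1,1).

Boundary ∂_2: C_2 → C_1 maps a triangle to the signed sum of its edges. For instance
  ∂[v_2,v_5,v_9] = [v_5,v_9] − [v_2,v_9] + [v_2,v_5],
  ∂[v_3,v_5,v_7] = [v_5,v_7] − [v_3,v_7] + [v_3,v_5].
As a 30×20 matrix over Z this has rank 20, with invariant factors (1,1,1,1,1,1,1,1,1,1,1,1,1,1,1,1,1,1,1,2).

Computing H_k = (kernel of ∂_k) / (image of ∂_{k+1}):

  H_0: rank C_0 − rank ∂_1 = 10 − 9 = 1, and the invariant factors of ∂_1 are all 1, so H_0 ≅ Z.
  H_1: rank ker ∂_1 − rank ∂_2 = (30 − 9) − 20 = 1, and ∂_2 has invariant factor 2 > 1, so H_1 ≅ Z ⊕ Z/2.
  H_2: rank ker ∂_2 − rank ∂_3 = (20 − 20) − 0 = 0, and there is no ∂_3, so H_2 ≅ 0.

H_0 = Z,  H_1 = Z ⊕ Z/2,  H_2 = 0.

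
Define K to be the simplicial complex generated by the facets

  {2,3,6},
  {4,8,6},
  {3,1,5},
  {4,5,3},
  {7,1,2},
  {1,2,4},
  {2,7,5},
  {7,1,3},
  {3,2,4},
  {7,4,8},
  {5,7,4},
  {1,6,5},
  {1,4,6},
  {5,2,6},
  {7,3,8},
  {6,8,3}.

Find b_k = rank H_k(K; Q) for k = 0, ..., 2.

Fix the vertex order 1 < 2 < 3 < 4 < 5 < 6 < 7 < 8 and write every simplex with vertices in increasing order. Then dim K = 2 and the simplices of K are:

  0-simplices (8): [1], [2], [3], [4], [5], [6], [7], [8]
  1-simplices (24): (24 of them)
  2-simplices (16): [1,2,4], [1,2,7], [1,3,5], [1,3,7], [1,4,6], [1,5,6], [2,3,4], [2,3,6], [2,5,6], [2,5,7], [3,4,5], [3,6,8], [3,7,8], [4,5,7], [4,6,8], [4,7,8]

giving chain groups C_0 ≅ Z^8, C_1 ≅ Z^24, C_2 ≅ Z^16.

The boundary map ∂_1: C_1 → C_0 sends each edge [p,q] (with p < q) to q − p. For instance
  ∂[4,8] = [8] − [4].
The resulting 8×24 matrix has rank 7, and its Smith normal form has invariant factors (1,1,1,1,1,1,1).

Boundary ∂_2: C_2 → C_1 sends each 2-simplex [p,q,r] to [q,r] − [p,r] + [p,q]. For instance
  ∂[1,5,6] = [5,6] − [1,6] + [1,5],
  ∂[2,3,6] = [3,6] − [2,6] + [2,3].
The resulting 24×16 matrix has rank 15, and its Smith normal form has invariant factors (1,1,1,1,1,1,1,1,1,1,1,1,1,1,1).

Computing H_k = (kernel of ∂_k) / (image of ∂_{k+1}):

  H_0: rank C_0 − rank ∂_1 = 8 − 7 = 1, and the invariant factors of ∂_1 are all 1, so H_0 ≅ Z.
  H_1: rank ker ∂_1 − rank ∂_2 = (24 − 7) − 15 = 2, and the invariant factors of ∂_2 are all 1, so H_1 ≅ Z^2.
  H_2: rank ker ∂_2 − rank ∂_3 = (16 − 15) − 0 = 1, and there is no ∂_3, so H_2 ≅ Z.

As a check, the Euler characteristic is 8 − 24 + 16 = 0, which agrees with 1 − 2 + 1 = 0.
(K is a triangulation of the torus T^2.)

Hence the Betti numbers are b_0 = 1, b_1 = 2, b_2 = 1.

b_0 = 1, b_1 = 2, b_2 = 1.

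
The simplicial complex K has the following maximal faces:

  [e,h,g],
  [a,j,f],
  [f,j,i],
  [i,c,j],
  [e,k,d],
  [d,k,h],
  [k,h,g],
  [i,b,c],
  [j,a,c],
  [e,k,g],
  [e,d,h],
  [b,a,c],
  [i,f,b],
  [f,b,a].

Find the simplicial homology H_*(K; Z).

H_0 = Z^2,  H_1 = 0,  H_2 = Z^2.

Take the total order a < b < c < d < e < f < g < h < i < j < k on the vertex set. Then K (dimension 2) consists of the simplices:

  0-simplices (11): a, b, c, d, e, f, g, h, i, j, k
  1-simplices (21): ab, ac, af, aj, bc, bf, bi, ci, cj, de, dh, dk, eg, eh, ek, fi, fj, gh, gk, hk, ij
  2-simplices (14): abc, abf, acj, afj, bci, bfi, cij, deh, dek, dhk, egh, egk, fij, ghk

Hence C_0 ≅ Z^11, C_1 ≅ Z^21, C_2 ≅ Z^14.

Boundary ∂_1: C_1 → C_0 is given by ∂[p,q] = [q] − [p]. For instance
  ∂bc = c − b.
As a 11×21 matrix over Z this has rank 9, with invariant factors (1,1,1,1,1,1,1,1,1).

Boundary ∂_2: C_2 → C_1 acts by ∂[p,q,r] = [q,r] − [p,r] + [p,q]. For instance
  ∂cij = ij − cj + ci,
  ∂abc = bc − ac + ab.
This gives a 21×14 integer matrix of rank 12; reducing to Smith normal form yields diagonal entries (1,1,1,1,1,1,1,1,1,1,1,1).

From H_k ≅ ker(∂_k) / im(∂_{k+1}) we obtain:

  H_0: rank C_0 − rank ∂_1 = 11 − 9 = 2, and the invariant factors of ∂_1 are all 1, so H_0 = Z^2.
  H_1: rank ker ∂_1 − rank ∂_2 = (21 − 9) − 12 = 0, and the invariant factors of ∂_2 are all 1, so H_1 = 0.
  H_2: rank ker ∂_2 − rank ∂_3 = (14 − 12) − 0 = 2, and there is no ∂_3, so H_2 = Z^2.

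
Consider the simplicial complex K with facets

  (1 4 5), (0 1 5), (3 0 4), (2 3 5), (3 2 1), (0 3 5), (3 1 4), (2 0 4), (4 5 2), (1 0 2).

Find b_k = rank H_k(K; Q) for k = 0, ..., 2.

b_0 = 1, b_1 = 0, b_2 = 0.

Fix the vertex order 0 < 1 < 2 < 3 < 4 < 5 and write every simplex with vertices in increasing order. Then dim K = 2 and the simplices of K are:

  0-simplices (6): [0], [1], [2], [3], [4], [5]
  1-simplices (15): [0,1], [0,2], [0,3], [0,4], [0,5], [1,2], [1,3], [1,4], [1,5], [2,3], [2,4], [2,5], [3,4], [3,5], [4,5]
  2-simplices (10): [0,1,2], [0,1,5], [0,2,4], [0,3,4], [0,3,5], [1,2,3], [1,3,4], [1,4,5], [2,3,5], [2,4,5]

giving chain groups C_0 ≅ Z^6, C_1 ≅ Z^15, C_2 ≅ Z^10.

The boundary map ∂_1: C_1 → C_0 is given by ∂[p,q] = [q] − [p].
As a 6×15 matrix over Z this has rank 5, with invariant factors (1,1,1,1,1).

∂_2: C_2 → C_1 maps a triangle to the signed sum of its edges. For instance
  ∂[0,3,5] = [3,5] − [0,5] + [0,3],
  ∂[1,2,3] = [2,3] − [1,3] + [1,2].
This gives a 15×10 integer matrix of rank 10; reducing to Smith normal form yields diagonal entries (1,1,1,1,1,1,1,1,1,2).

Computing H_k = (kernel of ∂_k) / (image of ∂_{k+1}):

  H_0: rank C_0 − rank ∂_1 = 6 − 5 = 1, and the invariant factors of ∂_1 are all 1, so H_0 ≅ Z.
  H_1: rank ker ∂_1 − rank ∂_2 = (15 − 5) − 10 = 0, and ∂_2 has invariant factor 2 > 1, so H_1 ≅ Z/2Z.
  H_2: rank ker ∂_2 − rank ∂_3 = (10 − 10) − 0 = 0, and there is no ∂_3, so H_2 ≅ 0.

Hence the Betti numbers are b_0 = 1, b_1 = 0, b_2 = 0.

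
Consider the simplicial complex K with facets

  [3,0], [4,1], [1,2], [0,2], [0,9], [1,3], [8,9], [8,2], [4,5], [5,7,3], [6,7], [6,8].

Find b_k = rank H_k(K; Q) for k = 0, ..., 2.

b_0 = 1, b_1 = 4, b_2 = 0.

Order the vertices as 0 < 1 < 2 < 3 < 4 < 5 < 6 < 7 < 8 < 9. Listing each simplex with vertices in this order, K has dimension 2 with simplices:

  0-simplices (10): [0], [1], [2], [3], [4], [5], [6], [7], [8], [9]
  1-simplices (14): [0,2], [0,3], [0,9], [1,2], [1,3], [1,4], [2,8], [3,5], [3,7], [4,5], [5,7], [6,7], [6,8], [8,9]
  2-simplices (1): [3,5,7]

so the chain groups are C_0 ≅ Z^10, C_1 ≅ Z^14, C_2 ≅ Z^1.

∂_1: C_1 → C_0 is given by ∂[p,q] = [q] − [p]. For instance
  ∂[0,3] = [3] − [0].
The resulting 10×14 matrix has rank 9, and its Smith normal form has invariant factors (1,1,1,1,1,1,1,1,1).

∂_2: C_2 → C_1 sends each 2-simplex [p,q,r] to [q,r] − [p,r] + [p,q]. For instance
  ∂[3,5,7] = [5,7] − [3,7] + [3,5].
This gives a 14×1 integer matrix of rank 1; reducing to Smith normal form yields diagonal entries (1).

Now H_k = ker ∂_k / im ∂_{k+1}, so:

  H_0: rank C_0 − rank ∂_1 = 10 − 9 = 1, and the invariant factors of ∂_1 are all 1, so H_0 = Z.
  H_1: rank ker ∂_1 − rank ∂_2 = (14 − 9) − 1 = 4, and the invariant factors of ∂_2 are all 1, so H_1 = Z^4.
  H_2: rank ker ∂_2 − rank ∂_3 = (1 − 1) − 0 = 0, and there is no ∂_3, so H_2 = 0.

Hence the Betti numbers are b_0 = 1, b_1 = 4, b_2 = 0.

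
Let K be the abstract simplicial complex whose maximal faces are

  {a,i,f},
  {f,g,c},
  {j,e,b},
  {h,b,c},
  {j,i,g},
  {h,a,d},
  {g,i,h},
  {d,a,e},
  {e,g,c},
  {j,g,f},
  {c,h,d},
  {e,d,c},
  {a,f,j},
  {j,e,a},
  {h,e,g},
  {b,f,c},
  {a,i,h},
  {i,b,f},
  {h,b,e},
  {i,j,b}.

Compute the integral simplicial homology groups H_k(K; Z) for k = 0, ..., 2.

H_0 = Z,  H_1 = Z ⊕ Z/2,  H_2 = 0.

K has 10 vertices, 30 edges, 20 triangles.
rank ∂_0 = 0, rank ∂_1 = 9 ⇒ b_0 = 10 − 0 − 9 = 1; all invariant factors of ∂_1 are 1 so no torsion. So H_0 = Z.
rank ∂_1 = 9, rank ∂_2 = 20 ⇒ b_1 = 30 − 9 − 20 = 1; ∂_2 has invariant factor(s) [2] giving torsion. So H_1 = Z ⊕ Z/2.
rank ∂_2 = 20, rank ∂_3 = 0 ⇒ b_2 = 20 − 20 − 0 = 0. So H_2 = 0.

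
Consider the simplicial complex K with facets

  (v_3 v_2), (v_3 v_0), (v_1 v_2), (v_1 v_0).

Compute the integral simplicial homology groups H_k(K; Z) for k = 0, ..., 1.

Fix the vertex order v_0 < v_1 < v_2 < v_3 and write every simplex with vertices in increasing order. Then dim K = 1 and the simplices of K are:

  0-simplices (4): [v_0], [v_1], [v_2], [v_3]
  1-simplices (4): [v_0,v_1], [v_0,v_3], [v_1,v_2], [v_2,v_3]

Hence C_0 ≅ Z^4, C_1 ≅ Z^4.

∂_1: C_1 → C_0 is given by ∂[p,q] = [q] − [p]. For instance
  ∂[v_0,v_3] = [v_3] − [v_0].
The resulting 4×4 matrix has rank 3, and its Smith normal form has invariant factors (1,1,1).

Now H_k = ker ∂_k / im ∂_{k+1}, so:

  H_0: rank C_0 − rank ∂_1 = 4 − 3 = 1, and the invariant factors of ∂_1 are all 1, so H_0 = Z.
  H_1: rank ker ∂_1 − rank ∂_2 = (4 − 3) − 0 = 1, and there is no ∂_2, so H_1 = Z.

H_0 = Z,  H_1 = Z.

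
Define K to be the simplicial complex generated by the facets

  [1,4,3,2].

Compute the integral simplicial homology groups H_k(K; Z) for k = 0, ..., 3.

H_0 ≅ Z,  H_1 = 0,  H_2 = 0,  H_3 = 0.

Fix the vertex order 1 < 2 < 3 < 4 and write every simplex with vertices in increasing order. Then dim K = 3 and the simplices of K are:

  0-simplices (4): [1], [2], [3], [4]
  1-simplices (6): [1,2], [1,3], [1,4], [2,3], [2,4], [3,4]
  2-simplices (4): [1,2,3], [1,2,4], [1,3,4], [2,3,4]
  3-simplices (1): [1,2,3,4]

Hence C_0 ≅ Z^4, C_1 ≅ Z^6, C_2 ≅ Z^4, C_3 ≅ Z^1.

Boundary ∂_1: C_1 → C_0 is given by ∂[p,q] = [q] − [p]. For instance
  ∂[3,4] = [4] − [3].
As a 4×6 matrix over Z this has rank 3, with invariant factors (1,1,1).

The boundary map ∂_2: C_2 → C_1 maps a triangle to the signed sum of its edges. For instance
  ∂[1,2,4] = [2,4] − [1,4] + [1,2],
  ∂[1,3,4] = [3,4] − [1,4] + [1,3].
As a 6×4 matrix over Z this has rank 3, with invariant factors (1,1,1).

∂_3: C_3 → C_2 sends each 3-simplex σ to the alternating sum Σ_i (−1)^i (σ with its i-th vertex removed). For instance
  ∂[1,2,3,4] = [2,3,4] − [1,3,4] + [1,2,4] − [1,2,3].
As a 4×1 matrix over Z this has rank 1, with invariant factors (1).

Reading off H_k = ker ∂_k / im ∂_{k+1}:

  H_0: rank C_0 − rank ∂_1 = 4 − 3 = 1, and the invariant factors of ∂_1 are all 1, so H_0 = Z.
  H_1: rank ker ∂_1 − rank ∂_2 = (6 − 3) − 3 = 0, and the invariant factors of ∂_2 are all 1, so H_1 = 0.
  H_2: rank ker ∂_2 − rank ∂_3 = (4 − 3) − 1 = 0, and the invariant factors of ∂_3 are all 1, so H_2 = 0.
  H_3: rank ker ∂_3 − rank ∂_4 = (1 − 1) − 0 = 0, and there is no ∂_4, so H_3 = 0.

As a check, the Euler characteristic is 4 − 6 + 4 − 1 = 1, which agrees with 1 − 0 + 0 − 0 = 1.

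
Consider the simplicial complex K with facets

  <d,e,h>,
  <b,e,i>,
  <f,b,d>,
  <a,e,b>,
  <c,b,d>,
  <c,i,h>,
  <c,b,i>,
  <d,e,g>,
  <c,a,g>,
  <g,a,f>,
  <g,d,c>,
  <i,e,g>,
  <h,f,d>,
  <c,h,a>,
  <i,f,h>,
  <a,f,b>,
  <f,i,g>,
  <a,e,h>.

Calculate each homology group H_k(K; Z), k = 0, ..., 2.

H_0 = Z,  H_1 = Z^2,  H_2 = Z.

Take the total order a < b < c < d < e < f < g < h < i on the vertex set. Then K (dimension 2) consists of the simplices:

  0-simplices (9): a, b, c, d, e, f, g, h, i
  1-simplices (27): ab, ac, ae, af, ag, ah, bc, bd, be, bf, bi, cd, cg, ch, ci, de, df, dg, dh, eg, eh, ei, fg, fh, fi, gi, hi
  2-simplices (18): abe, abf, acg, ach, aeh, afg, bcd, bci, bdf, bei, cdg, chi, deg, deh, dfh, egi, fgi, fhi

Hence C_0 ≅ Z^9, C_1 ≅ Z^27, C_2 ≅ Z^18.

Boundary ∂_1: C_1 → C_0 is given by ∂[p,q] = [q] − [p]. For instance
  ∂dg = g − d.
The resulting 9×27 matrix has rank 8, and its Smith normal form has invariant factors (1,1,1,1,1,1,1,1).

The boundary map ∂_2: C_2 → C_1 acts by ∂[p,q,r] = [q,r] − [p,r] + [p,q]. For instance
  ∂fhi = hi − fi + fh,
  ∂deh = eh − dh + de.
As a 27×18 matrix over Z this has rank 17, with invariant factors (1,1,1,1,1,1,1,1,1,1,1,1,1,1,1,1,1).

Now H_k = ker ∂_k / im ∂_{k+1}, so:

  H_0: rank C_0 − rank ∂_1 = 9 − 8 = 1, and the invariant factors of ∂_1 are all 1, so H_0 ≅ Z.
  H_1: rank ker ∂_1 − rank ∂_2 = (27 − 8) − 17 = 2, and the invariant factors of ∂_2 are all 1, so H_1 ≅ Z^2.
  H_2: rank ker ∂_2 − rank ∂_3 = (18 − 17) − 0 = 1, and there is no ∂_3, so H_2 ≅ Z.

(K is a triangulation of the torus T^2.)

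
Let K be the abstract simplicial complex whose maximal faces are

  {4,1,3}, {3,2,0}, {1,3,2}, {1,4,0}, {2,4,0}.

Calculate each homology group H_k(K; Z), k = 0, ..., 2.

Fix the vertex order 0 < 1 < 2 < 3 < 4 and write every simplex with vertices in increasing order. Then dim K = 2 and the simplices of K are:

  0-simplices (5): [0], [1], [2], [3], [4]
  1-simplices (10): [0,1], [0,2], [0,3], [0,4], [1,2], [1,3], [1,4], [2,3], [2,4], [3,4]
  2-simplices (5): [0,1,4], [0,2,3], [0,2,4], [1,2,3], [1,3,4]

Hence C_0 ≅ Z^5, C_1 ≅ Z^10, C_2 ≅ Z^5.

Boundary ∂_1: C_1 → C_0 is given by ∂[p,q] = [q] − [p]. For instance
  ∂[1,2] = [2] − [1].
As a 5×10 matrix over Z this has rank 4, with invariant factors (1,1,1,1).

∂_2: C_2 → C_1 sends each 2-simplex [p,q,r] to [q,r] − [p,r] + [p,q]. For instance
  ∂[0,2,3] = [2,3] − [0,3] + [0,2],
  ∂[1,2,3] = [2,3] − [1,3] + [1,2].
This gives a 10×5 integer matrix of rank 5; reducing to Smith normal form yields diagonal entries (1,1,1,1,1).

Reading off H_k = ker ∂_k / im ∂_{k+1}:

  H_0: rank C_0 − rank ∂_1 = 5 − 4 = 1, and the invariant factors of ∂_1 are all 1, so H_0 = Z.
  H_1: rank ker ∂_1 − rank ∂_2 = (10 − 4) − 5 = 1, and the invariant factors of ∂_2 are all 1, so H_1 = Z.
  H_2: rank ker ∂_2 − rank ∂_3 = (5 − 5) − 0 = 0, and there is no ∂_3, so H_2 = 0.

H_0 ≅ Z,  H_1 ≅ Z,  H_2 = 0.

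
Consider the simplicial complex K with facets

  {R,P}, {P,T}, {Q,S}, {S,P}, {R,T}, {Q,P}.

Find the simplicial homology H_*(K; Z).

H_0 = Z,  H_1 = Z^2.

Take the total order P < Q < R < S < T on the vertex set. Then K (dimension 1) consists of the simplices:

  0-simplices (5): P, Q, R, S, T
  1-simplices (6): PQ, PR, PS, PT, QS, RT

giving chain groups C_0 ≅ Z^5, C_1 ≅ Z^6.

Boundary ∂_1: C_1 → C_0 is given by ∂[p,q] = [q] − [p]. For instance
  ∂PS = S − P.
The 5×6 boundary matrix has rank 4 and Smith normal form diag(1,1,1,1).

From H_k ≅ ker(∂_k) / im(∂_{k+1}) we obtain:

  H_0: rank C_0 − rank ∂_1 = 5 − 4 = 1, and the invariant factors of ∂_1 are all 1, so H_0 ≅ Z.
  H_1: rank ker ∂_1 − rank ∂_2 = (6 − 4) − 0 = 2, and there is no ∂_2, so H_1 ≅ Z^2.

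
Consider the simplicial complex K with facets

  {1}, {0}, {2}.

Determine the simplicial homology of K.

H_0 ≅ Z^3.

We work with the vertex ordering 0 < 1 < 2. The simplices of K, each written with vertices in increasing order, are:

  0-simplices (3): [0], [1], [2]

Hence C_0 ≅ Z^3.

Now H_k = ker ∂_k / im ∂_{k+1}, so:

  H_0: rank C_0 − rank ∂_1 = 3 − 0 = 3, and there is no ∂_1, so H_0 ≅ Z^3.

(K is a triangulation of a set of 3 points.)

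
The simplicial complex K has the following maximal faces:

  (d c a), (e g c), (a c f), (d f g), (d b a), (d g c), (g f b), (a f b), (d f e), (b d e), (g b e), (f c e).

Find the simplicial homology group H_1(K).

H_1 ≅ Z/2Z.

Order the vertices as a < b < c < d < e < f < g. Listing each simplex with vertices in this order, K has dimension 2 with simplices:

  0-simplices (7): a, b, c, d, e, f, g
  1-simplices (18): ab, ac, ad, af, bd, be, bf, bg, cd, ce, cf, cg, de, df, dg, ef, eg, fg
  2-simplices (12): abd, abf, acd, acf, bde, beg, bfg, cdg, cef, ceg, def, dfg

giving chain groups C_0 ≅ Z^7, C_1 ≅ Z^18, C_2 ≅ Z^12.

∂_1: C_1 → C_0 is given by ∂[p,q] = [q] − [p].
The 7×18 boundary matrix has rank 6 and Smith normal form diag(1,1,1,1,1,1).

∂_2: C_2 → C_1 acts by ∂[p,q,r] = [q,r] − [p,r] + [p,q]. For instance
  ∂bfg = fg − bg + bf,
  ∂bde = de − be + bd.
The resulting 18×12 matrix has rank 12, and its Smith normal form has invariant factors (1,1,1,1,1,1,1,1,1,1,1,2).

From H_k ≅ ker(∂_k) / im(∂_{k+1}) we obtain:

  H_1: rank ker ∂_1 − rank ∂_2 = (18 − 6) − 12 = 0, and ∂_2 has invariant factor 2 > 1, so H_1 = Z/2Z.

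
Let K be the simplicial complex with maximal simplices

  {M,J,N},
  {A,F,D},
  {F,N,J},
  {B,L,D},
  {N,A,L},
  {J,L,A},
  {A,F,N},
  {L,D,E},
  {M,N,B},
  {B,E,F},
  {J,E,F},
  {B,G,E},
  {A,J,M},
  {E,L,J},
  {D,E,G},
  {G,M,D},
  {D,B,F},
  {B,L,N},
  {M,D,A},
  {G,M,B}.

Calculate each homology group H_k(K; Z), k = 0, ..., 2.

H_0 = Z,  H_1 = Z ⊕ Z/2,  H_2 = 0.

Order the vertices as A < B < D < E < F < G < J < L < M < N. Listing each simplex with vertices in this order, K has dimension 2 with simplices:

  0-simplices (10): A, B, D, E, F, G, J, L, M, N
  1-simplices (30): AD, AF, AJ, AL, AM, AN, BD, BE, BF, BG, BL, BM, BN, DE, DF, DG, DL, DM, EF, EG, EJ, EL, FJ, FN, GM, JL, JM, JN, LN, MN
  2-simplices (20): ADF, ADM, AFN, AJL, AJM, ALN, BDF, BDL, BEF, BEG, BGM, BLN, BMN, DEG, DEL, DGM, EFJ, EJL, FJN, JMN

Hence C_0 ≅ Z^10, C_1 ≅ Z^30, C_2 ≅ Z^20.

The boundary map ∂_1: C_1 → C_0 maps an edge to its endpoints' difference, ∂[p,q] = q − p. For instance
  ∂EJ = J − E.
The resulting 10×30 matrix has rank 9, and its Smith normal form has invariant factors (1,1,1,1,1,1,1,1,1).

∂_2: C_2 → C_1 acts by ∂[p,q,r] = [q,r] − [p,r] + [p,q]. For instance
  ∂BEF = EF − BF + BE,
  ∂BMN = MN − BN + BM.
The 30×20 boundary matrix has rank 20 and Smith normal form diag(1,1,1,1,1,1,1,1,1,1,1,1,1,1,1,1,1,1,1,2).

From H_k ≅ ker(∂_k) / im(∂_{k+1}) we obtain:

  H_0: rank C_0 − rank ∂_1 = 10 − 9 = 1, and the invariant factors of ∂_1 are all 1, so H_0 = Z.
  H_1: rank ker ∂_1 − rank ∂_2 = (30 − 9) − 20 = 1, and ∂_2 has invariant factor 2 > 1, so H_1 = Z ⊕ Z/2.
  H_2: rank ker ∂_2 − rank ∂_3 = (20 − 20) − 0 = 0, and there is no ∂_3, so H_2 = 0.

(K is a triangulation of the Klein bottle.)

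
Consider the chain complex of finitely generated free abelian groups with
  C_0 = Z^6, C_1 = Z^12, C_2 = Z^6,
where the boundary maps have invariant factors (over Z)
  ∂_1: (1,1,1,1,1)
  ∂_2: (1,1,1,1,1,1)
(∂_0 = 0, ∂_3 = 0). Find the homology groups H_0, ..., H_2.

H_0 ≅ Z,  H_1 ≅ Z,  H_2 = 0.

H_0: b_0 = 6 − 0 − 5 = 1; torsion from ∂_1 factors > 1: none. So H_0 ≅ Z.
H_1: b_1 = 12 − 5 − 6 = 1; torsion from ∂_2 factors > 1: none. So H_1 ≅ Z.
H_2: b_2 = 6 − 6 − 0 = 0; torsion from ∂_3 factors > 1: none. So H_2 ≅ 0.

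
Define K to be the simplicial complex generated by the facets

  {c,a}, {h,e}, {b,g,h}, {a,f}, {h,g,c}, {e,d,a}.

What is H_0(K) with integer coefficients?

H_0 ≅ Z.

K has 8 vertices, 11 edges, 3 triangles.
rank ∂_0 = 0, rank ∂_1 = 7 ⇒ b_0 = 8 − 0 − 7 = 1; all invariant factors of ∂_1 are 1 so no torsion. So H_0 = Z.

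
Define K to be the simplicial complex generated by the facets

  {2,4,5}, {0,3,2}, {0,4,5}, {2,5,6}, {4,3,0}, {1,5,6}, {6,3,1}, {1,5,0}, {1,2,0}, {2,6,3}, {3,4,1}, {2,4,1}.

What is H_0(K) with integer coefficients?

H_0 = Z.

Order the vertices as 0 < 1 < 2 < 3 < 4 < 5 < 6. Listing each simplex with vertices in this order, K has dimension 2 with simplices:

  0-simplices (7): [0], [1], [2], [3], [4], [5], [6]
  1-simplices (18): [0,1], [0,2], [0,3], [0,4], [0,5], [1,2], [1,3], [1,4], [1,5], [1,6], [2,3], [2,4], [2,5], [2,6], [3,4], [3,6], [4,5], [5,6]
  2-simplices (12): [0,1,2], [0,1,5], [0,2,3], [0,3,4], [0,4,5], [1,2,4], [1,3,4], [1,3,6], [1,5,6], [2,3,6], [2,4,5], [2,5,6]

Hence C_0 ≅ Z^7, C_1 ≅ Z^18, C_2 ≅ Z^12.

∂_1: C_1 → C_0 sends each edge [p,q] (with p < q) to q − p. For instance
  ∂[1,5] = [5] − [1].
As a 7×18 matrix over Z this has rank 6, with invariant factors (1,1,1,1,1,1).

The boundary map ∂_2: C_2 → C_1 acts by ∂[p,q,r] = [q,r] − [p,r] + [p,q]. For instance
  ∂[2,5,6] = [5,6] − [2,6] + [2,5],
  ∂[1,3,4] = [3,4] − [1,4] + [1,3].
As a 18×12 matrix over Z this has rank 12, with invariant factors (1,1,1,1,1,1,1,1,1,1,1,2).

Reading off H_k = ker ∂_k / im ∂_{k+1}:

  H_0: rank C_0 − rank ∂_1 = 7 − 6 = 1, and the invariant factors of ∂_1 are all 1, so H_0 ≅ Z.

(K is a triangulation of the real projective plane RP^2.)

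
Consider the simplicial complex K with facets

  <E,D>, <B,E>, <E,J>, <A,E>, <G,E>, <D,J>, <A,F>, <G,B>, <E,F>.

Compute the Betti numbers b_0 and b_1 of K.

b_0 = 1, b_1 = 3.

Fix the vertex order A < B < D < E < F < G < J and write every simplex with vertices in increasing order. Then dim K = 1 and the simplices of K are:

  0-simplices (7): A, B, D, E, F, G, J
  1-simplices (9): AE, AF, BE, BG, DE, DJ, EF, EG, EJ

Hence C_0 ≅ Z^7, C_1 ≅ Z^9.

Boundary ∂_1: C_1 → C_0 maps an edge to its endpoints' difference, ∂[p,q] = q − p. For instance
  ∂AF = F − A.
The 7×9 boundary matrix has rank 6 and Smith normal form diag(1,1,1,1,1,1).

Computing H_k = (kernel of ∂_k) / (image of ∂_{k+1}):

  H_0: rank C_0 − rank ∂_1 = 7 − 6 = 1, and the invariant factors of ∂_1 are all 1, so H_0 = Z.
  H_1: rank ker ∂_1 − rank ∂_2 = (9 − 6) − 0 = 3, and there is no ∂_2, so H_1 = Z^3.

(K is a triangulation of a wedge of 3 circles.)

Hence the Betti numbers are b_0 = 1, b_1 = 3.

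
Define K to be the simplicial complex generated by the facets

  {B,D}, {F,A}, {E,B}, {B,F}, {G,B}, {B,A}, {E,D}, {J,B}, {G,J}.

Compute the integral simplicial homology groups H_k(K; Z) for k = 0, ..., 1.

H_0 ≅ Z,  H_1 ≅ Z^3.

Fix the vertex order A < B < D < E < F < G < J and write every simplex with vertices in increasing order. Then dim K = 1 and the simplices of K are:

  0-simplices (7): A, B, D, E, F, G, J
  1-simplices (9): AB, AF, BD, BE, BF, BG, BJ, DE, GJ

Hence C_0 ≅ Z^7, C_1 ≅ Z^9.

∂_1: C_1 → C_0 sends each edge [p,q] (with p < q) to q − p. For instance
  ∂BE = E − B.
The 7×9 boundary matrix has rank 6 and Smith normal form diag(1,1,1,1,1,1).

Now H_k = ker ∂_k / im ∂_{k+1}, so:

  H_0: rank C_0 − rank ∂_1 = 7 − 6 = 1, and the invariant factors of ∂_1 are all 1, so H_0 = Z.
  H_1: rank ker ∂_1 − rank ∂_2 = (9 − 6) − 0 = 3, and there is no ∂_2, so H_1 = Z^3.

As a check, the Euler characteristic is 7 − 9 = -2, which agrees with 1 − 3 = -2.
(K is a triangulation of a wedge of 3 circles.)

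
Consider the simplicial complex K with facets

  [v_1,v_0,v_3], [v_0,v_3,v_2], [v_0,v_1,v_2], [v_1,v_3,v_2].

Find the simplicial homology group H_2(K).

Order the vertices as v_0 < v_1 < v_2 < v_3. Listing each simplex with vertices in this order, K has dimension 2 with simplices:

  0-simplices (4): [v_0], [v_1], [v_2], [v_3]
  1-simplices (6): [v_0,v_1], [v_0,v_2], [v_0,v_3], [v_1,v_2], [v_1,v_3], [v_2,v_3]
  2-simplices (4): [v_0,v_1,v_2], [v_0,v_1,v_3], [v_0,v_2,v_3], [v_1,v_2,v_3]

Hence C_0 ≅ Z^4, C_1 ≅ Z^6, C_2 ≅ Z^4.

The boundary map ∂_1: C_1 → C_0 is given by ∂[p,q] = [q] − [p]. For instance
  ∂[v_0,v_3] = [v_3] − [v_0].
The 4×6 boundary matrix has rank 3 and Smith normal form diag(1,1,1).

The boundary map ∂_2: C_2 → C_1 maps a triangle to the signed sum of its edges. For instance
  ∂[v_0,v_1,v_2] = [v_1,v_2] − [v_0,v_2] + [v_0,v_1],
  ∂[v_1,v_2,v_3] = [v_2,v_3] − [v_1,v_3] + [v_1,v_2].
This gives a 6×4 integer matrix of rank 3; reducing to Smith normal form yields diagonal entries (1,1,1).

Now H_k = ker ∂_k / im ∂_{k+1}, so:

  H_2: rank ker ∂_2 − rank ∂_3 = (4 − 3) − 0 = 1, and there is no ∂_3, so H_2 ≅ Z.

H_2 ≅ Z.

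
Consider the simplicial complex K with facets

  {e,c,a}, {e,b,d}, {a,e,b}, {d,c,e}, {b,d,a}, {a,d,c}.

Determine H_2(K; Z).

Fix the vertex order a < b < c < d < e and write every simplex with vertices in increasing order. Then dim K = 2 and the simplices of K are:

  0-simplices (5): a, b, c, d, e
  1-simplices (9): ab, ac, ad, ae, bd, be, cd, ce, de
  2-simplices (6): abd, abe, acd, ace, bde, cde

so the chain groups are C_0 ≅ Z^5, C_1 ≅ Z^9, C_2 ≅ Z^6.

Boundary ∂_1: C_1 → C_0 sends each edge [p,q] (with p < q) to q − p. For instance
  ∂ad = d − a.
The resulting 5×9 matrix has rank 4, and its Smith normal form has invariant factors (1,1,1,1).

The boundary map ∂_2: C_2 → C_1 acts by ∂[p,q,r] = [q,r] − [p,r] + [p,q]. For instance
  ∂acd = cd − ad + ac,
  ∂abd = bd − ad + ab.
The 9×6 boundary matrix has rank 5 and Smith normal form diag(1,1,1,1,1).

Reading off H_k = ker ∂_k / im ∂_{k+1}:

  H_2: rank ker ∂_2 − rank ∂_3 = (6 − 5) − 0 = 1, and there is no ∂_3, so H_2 = Z.

H_2 = Z.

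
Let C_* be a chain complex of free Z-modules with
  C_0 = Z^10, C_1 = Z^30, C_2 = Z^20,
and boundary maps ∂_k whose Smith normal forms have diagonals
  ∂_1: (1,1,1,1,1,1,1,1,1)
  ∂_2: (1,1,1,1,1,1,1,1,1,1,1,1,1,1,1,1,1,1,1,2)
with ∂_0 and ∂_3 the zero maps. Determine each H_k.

H_0 = Z,  H_1 = Z ⊕ Z/2Z,  H_2 = 0.

H_0: b_0 = 10 − 0 − 9 = 1; torsion from ∂_1 factors > 1: none. So H_0 = Z.
H_1: b_1 = 30 − 9 − 20 = 1; torsion from ∂_2 factors > 1: [2]. So H_1 = Z ⊕ Z/2Z.
H_2: b_2 = 20 − 20 − 0 = 0; torsion from ∂_3 factors > 1: none. So H_2 = 0.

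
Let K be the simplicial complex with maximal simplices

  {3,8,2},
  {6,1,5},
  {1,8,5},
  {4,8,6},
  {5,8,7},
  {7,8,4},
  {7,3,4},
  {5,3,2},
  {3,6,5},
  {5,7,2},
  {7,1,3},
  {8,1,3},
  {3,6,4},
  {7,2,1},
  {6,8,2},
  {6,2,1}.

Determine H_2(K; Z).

H_2 = Z.

Fix the vertex order 1 < 2 < 3 < 4 < 5 < 6 < 7 < 8 and write every simplex with vertices in increasing order. Then dim K = 2 and the simplices of K are:

  0-simplices (8): [1], [2], [3], [4], [5], [6], [7], [8]
  1-simplices (24): (24 of them)
  2-simplices (16): [1,2,6], [1,2,7], [1,3,7], [1,3,8], [1,5,6], [1,5,8], [2,3,5], [2,3,8], [2,5,7], [2,6,8], [3,4,6], [3,4,7], [3,5,6], [4,6,8], [4,7,8], [5,7,8]

so the chain groups are C_0 ≅ Z^8, C_1 ≅ Z^24, C_2 ≅ Z^16.

∂_1: C_1 → C_0 maps an edge to its endpoints' difference, ∂[p,q] = q − p.
As a 8×24 matrix over Z this has rank 7, with invariant factors (1,1,1,1,1,1,1).

Boundary ∂_2: C_2 → C_1 acts by ∂[p,q,r] = [q,r] − [p,r] + [p,q]. For instance
  ∂[4,7,8] = [7,8] − [4,8] + [4,7],
  ∂[1,2,6] = [2,6] − [1,6] + [1,2].
The 24×16 boundary matrix has rank 15 and Smith normal form diag(1,1,1,1,1,1,1,1,1,1,1,1,1,1,1).

Computing H_k = (kernel of ∂_k) / (image of ∂_{k+1}):

  H_2: rank ker ∂_2 − rank ∂_3 = (16 − 15) − 0 = 1, and there is no ∂_3, so H_2 ≅ Z.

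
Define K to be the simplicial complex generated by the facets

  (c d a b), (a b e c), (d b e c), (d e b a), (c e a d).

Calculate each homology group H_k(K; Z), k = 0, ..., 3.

H_0 ≅ Z,  H_1 = 0,  H_2 = 0,  H_3 ≅ Z.

We work with the vertex ordering a < b < c < d < e. The simplices of K, each written with vertices in increasing order, are:

  0-simplices (5): a, b, c, d, e
  1-simplices (10): ab, ac, ad, ae, bc, bd, be, cd, ce, de
  2-simplices (10): abc, abd, abe, acd, ace, ade, bcd, bce, bde, cde
  3-simplices (5): abcd, abce, abde, acde, bcde

giving chain groups C_0 ≅ Z^5, C_1 ≅ Z^10, C_2 ≅ Z^10, C_3 ≅ Z^5.

Boundary ∂_1: C_1 → C_0 sends each edge [p,q] (with p < q) to q − p. For instance
  ∂bd = d − b.
The resulting 5×10 matrix has rank 4, and its Smith normal form has invariant factors (1,1,1,1).

Boundary ∂_2: C_2 → C_1 acts by ∂[p,q,r] = [q,r] − [p,r] + [p,q]. For instance
  ∂abe = be − ae + ab,
  ∂bce = ce − be + bc.
The resulting 10×10 matrix has rank 6, and its Smith normal form has invariant factors (1,1,1,1,1,1).

Boundary ∂_3: C_3 → C_2 sends each 3-simplex σ to the alternating sum Σ_i (−1)^i (σ with its i-th vertex removed). For instance
  ∂bcde = cde − bde + bce − bcd,
  ∂abce = bce − ace + abe − abc.
This gives a 10×5 integer matrix of rank 4; reducing to Smith normal form yields diagonal entries (1,1,1,1).

Now H_k = ker ∂_k / im ∂_{k+1}, so:

  H_0: rank C_0 − rank ∂_1 = 5 − 4 = 1, and the invariant factors of ∂_1 are all 1, so H_0 = Z.
  H_1: rank ker ∂_1 − rank ∂_2 = (10 − 4) − 6 = 0, and the invariant factors of ∂_2 are all 1, so H_1 = 0.
  H_2: rank ker ∂_2 − rank ∂_3 = (10 − 6) − 4 = 0, and the invariant factors of ∂_3 are all 1, so H_2 = 0.
  H_3: rank ker ∂_3 − rank ∂_4 = (5 − 4) − 0 = 1, and there is no ∂_4, so H_3 = Z.

(K is a triangulation of the 3-sphere S^3.)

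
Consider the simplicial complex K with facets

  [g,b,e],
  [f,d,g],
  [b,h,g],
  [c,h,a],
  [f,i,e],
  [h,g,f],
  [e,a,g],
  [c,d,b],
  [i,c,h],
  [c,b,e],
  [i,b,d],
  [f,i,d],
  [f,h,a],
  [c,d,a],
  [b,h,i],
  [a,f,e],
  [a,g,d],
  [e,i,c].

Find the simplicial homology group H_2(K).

H_2 = 0.

Order the vertices as a < b < c < d < e < f < g < h < i. Listing each simplex with vertices in this order, K has dimension 2 with simplices:

  0-simplices (9): a, b, c, d, e, f, g, h, i
  1-simplices (27): ac, ad, ae, af, ag, ah, bc, bd, be, bg, bh, bi, cd, ce, ch, ci, df, dg, di, ef, eg, ei, fg, fh, fi, gh, hi
  2-simplices (18): acd, ach, adg, aef, aeg, afh, bcd, bce, bdi, beg, bgh, bhi, cei, chi, dfg, dfi, efi, fgh

giving chain groups C_0 ≅ Z^9, C_1 ≅ Z^27, C_2 ≅ Z^18.

The boundary map ∂_1: C_1 → C_0 maps an edge to its endpoints' difference, ∂[p,q] = q − p.
The resulting 9×27 matrix has rank 8, and its Smith normal form has invariant factors (1,1,1,1,1,1,1,1).

Boundary ∂_2: C_2 → C_1 sends each 2-simplex [p,q,r] to [q,r] − [p,r] + [p,q]. For instance
  ∂aef = ef − af + ae,
  ∂bce = ce − be + bc.
As a 27×18 matrix over Z this has rank 18, with invariant factors (1,1,1,1,1,1,1,1,1,1,1,1,1,1,1,1,1,2).

From H_k ≅ ker(∂_k) / im(∂_{k+1}) we obtain:

  H_2: rank ker ∂_2 − rank ∂_3 = (18 − 18) − 0 = 0, and there is no ∂_3, so H_2 = 0.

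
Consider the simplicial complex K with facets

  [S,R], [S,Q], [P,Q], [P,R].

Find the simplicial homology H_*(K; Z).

Order the vertices as P < Q < R < S. Listing each simplex with vertices in this order, K has dimension 1 with simplices:

  0-simplices (4): P, Q, R, S
  1-simplices (4): PQ, PR, QS, RS

Hence C_0 ≅ Z^4, C_1 ≅ Z^4.

∂_1: C_1 → C_0 sends each edge [p,q] (with p < q) to q − p. For instance
  ∂PR = R − P.
The resulting 4×4 matrix has rank 3, and its Smith normal form has invariant factors (1,1,1).

From H_k ≅ ker(∂_k) / im(∂_{k+1}) we obtain:

  H_0: rank C_0 − rank ∂_1 = 4 − 3 = 1, and the invariant factors of ∂_1 are all 1, so H_0 ≅ Z.
  H_1: rank ker ∂_1 − rank ∂_2 = (4 − 3) − 0 = 1, and there is no ∂_2, so H_1 ≅ Z.

As a check, the Euler characteristic is 4 − 4 = 0, which agrees with 1 − 1 = 0.

H_0 ≅ Z,  H_1 ≅ Z.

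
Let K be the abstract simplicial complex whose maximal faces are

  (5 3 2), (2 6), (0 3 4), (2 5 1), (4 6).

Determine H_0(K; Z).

H_0 = Z.

Take the total order 0 < 1 < 2 < 3 < 4 < 5 < 6 on the vertex set. Then K (dimension 2) consists of the simplices:

  0-simplices (7): [0], [1], [2], [3], [4], [5], [6]
  1-simplices (10): [0,3], [0,4], [1,2], [1,5], [2,3], [2,5], [2,6], [3,4], [3,5], [4,6]
  2-simplices (3): [0,3,4], [1,2,5], [2,3,5]

so the chain groups are C_0 ≅ Z^7, C_1 ≅ Z^10, C_2 ≅ Z^3.

The boundary map ∂_1: C_1 → C_0 is given by ∂[p,q] = [q] − [p].
This gives a 7×10 integer matrix of rank 6; reducing to Smith normal form yields diagonal entries (1,1,1,1,1,1).

∂_2: C_2 → C_1 acts by ∂[p,q,r] = [q,r] − [p,r] + [p,q]. For instance
  ∂[1,2,5] = [2,5] − [1,5] + [1,2],
  ∂[0,3,4] = [3,4] − [0,4] + [0,3].
The 10×3 boundary matrix has rank 3 and Smith normal form diag(1,1,1).

Computing H_k = (kernel of ∂_k) / (image of ∂_{k+1}):

  H_0: rank C_0 − rank ∂_1 = 7 − 6 = 1, and the invariant factors of ∂_1 are all 1, so H_0 = Z.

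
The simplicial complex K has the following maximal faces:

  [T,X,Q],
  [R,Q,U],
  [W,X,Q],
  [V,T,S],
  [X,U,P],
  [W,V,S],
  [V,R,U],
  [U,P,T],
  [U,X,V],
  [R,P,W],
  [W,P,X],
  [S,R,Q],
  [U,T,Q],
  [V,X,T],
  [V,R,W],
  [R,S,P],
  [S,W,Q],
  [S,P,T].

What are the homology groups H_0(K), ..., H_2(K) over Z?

Fix the vertex order P < Q < R < S < T < U < V < W < X and write every simplex with vertices in increasing order. Then dim K = 2 and the simplices of K are:

  0-simplices (9): P, Q, R, S, T, U, V, W, X
  1-simplices (27): PR, PS, PT, PU, PW, PX, QR, QS, QT, QU, QW, QX, RS, RU, RV, RW, ST, SV, SW, TU, TV, TX, UV, UX, VW, VX, WX
  2-simplices (18): PRS, PRW, PST, PTU, PUX, PWX, QRS, QRU, QSW, QTU, QTX, QWX, RUV, RVW, STV, SVW, TVX, UVX

so the chain groups are C_0 ≅ Z^9, C_1 ≅ Z^27, C_2 ≅ Z^18.

Boundary ∂_1: C_1 → C_0 sends each edge [p,q] (with p < q) to q − p.
This gives a 9×27 integer matrix of rank 8; reducing to Smith normal form yields diagonal entries (1,1,1,1,1,1,1,1).

Boundary ∂_2: C_2 → C_1 maps a triangle to the signed sum of its edges. For instance
  ∂QRU = RU − QU + QR,
  ∂PRW = RW − PW + PR.
The resulting 27×18 matrix has rank 18, and its Smith normal form has invariant factors (1,1,1,1,1,1,1,1,1,1,1,1,1,1,1,1,1,2).

Computing H_k = (kernel of ∂_k) / (image of ∂_{k+1}):

  H_0: rank C_0 − rank ∂_1 = 9 − 8 = 1, and the invariant factors of ∂_1 are all 1, so H_0 = Z.
  H_1: rank ker ∂_1 − rank ∂_2 = (27 − 8) − 18 = 1, and ∂_2 has invariant factor 2 > 1, so H_1 = Z ⊕ Z/2Z.
  H_2: rank ker ∂_2 − rank ∂_3 = (18 − 18) − 0 = 0, and there is no ∂_3, so H_2 = 0.

(K is a triangulation of the Klein bottle.)

H_0 = Z,  H_1 = Z ⊕ Z/2Z,  H_2 = 0.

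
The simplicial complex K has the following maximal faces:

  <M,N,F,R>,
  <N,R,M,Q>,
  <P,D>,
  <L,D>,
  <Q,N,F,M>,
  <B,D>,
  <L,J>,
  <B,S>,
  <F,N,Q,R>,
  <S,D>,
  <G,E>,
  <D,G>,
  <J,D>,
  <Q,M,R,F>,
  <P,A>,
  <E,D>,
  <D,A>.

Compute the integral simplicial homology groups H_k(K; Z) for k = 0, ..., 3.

H_0 ≅ Z^2,  H_1 ≅ Z^4,  H_2 = 0,  H_3 ≅ Z.

Order the vertices as A < B < D < E < F < G < J < L < M < N < P < Q < R < S. Listing each simplex with vertices in this order, K has dimension 3 with simplices:

  0-simplices (14): A, B, D, E, F, G, J, L, M, N, P, Q, R, S
  1-simplices (22): AD, AP, BD, BS, DE, DG, DJ, DL, DP, DS, EG, FM, FN, FQ, FR, JL, MN, MQ, MR, NQ, NR, QR
  2-simplices (10): FMN, FMQ, FMR, FNQ, FNR, FQR, MNQ, MNR, MQR, NQR
  3-simplices (5): FMNQ, FMNR, FMQR, FNQR, MNQR

giving chain groups C_0 ≅ Z^14, C_1 ≅ Z^22, C_2 ≅ Z^10, C_3 ≅ Z^5.

∂_1: C_1 → C_0 maps an edge to its endpoints' difference, ∂[p,q] = q − p. For instance
  ∂MN = N − M.
As a 14×22 matrix over Z this has rank 12, with invariant factors (1,1,1,1,1,1,1,1,1,1,1,1).

∂_2: C_2 → C_1 maps a triangle to the signed sum of its edges. For instance
  ∂FMR = MR − FR + FM,
  ∂MNR = NR − MR + MN.
As a 22×10 matrix over Z this has rank 6, with invariant factors (1,1,1,1,1,1).

∂_3: C_3 → C_2 sends each 3-simplex σ to the alternating sum Σ_i (−1)^i (σ with its i-th vertex removed). For instance
  ∂FNQR = NQR − FQR + FNR − FNQ,
  ∂FMNQ = MNQ − FNQ + FMQ − FMN.
As a 10×5 matrix over Z this has rank 4, with invariant factors (1,1,1,1).

Computing H_k = (kernel of ∂_k) / (image of ∂_{k+1}):

  H_0: rank C_0 − rank ∂_1 = 14 − 12 = 2, and the invariant factors of ∂_1 are all 1, so H_0 = Z^2.
  H_1: rank ker ∂_1 − rank ∂_2 = (22 − 12) − 6 = 4, and the invariant factors of ∂_2 are all 1, so H_1 = Z^4.
  H_2: rank ker ∂_2 − rank ∂_3 = (10 − 6) − 4 = 0, and the invariant factors of ∂_3 are all 1, so H_2 = 0.
  H_3: rank ker ∂_3 − rank ∂_4 = (5 − 4) − 0 = 1, and there is no ∂_4, so H_3 = Z.

(K is a triangulation of the disjoint union of the 3-sphere S^3 and a wedge of 4 circles.)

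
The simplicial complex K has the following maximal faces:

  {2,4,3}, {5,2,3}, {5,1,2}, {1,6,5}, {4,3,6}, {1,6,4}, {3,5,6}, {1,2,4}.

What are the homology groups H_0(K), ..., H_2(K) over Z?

K has 6 vertices, 12 edges, 8 triangles.
rank ∂_0 = 0, rank ∂_1 = 5 ⇒ b_0 = 6 − 0 − 5 = 1; all invariant factors of ∂_1 are 1 so no torsion. So H_0 = Z.
rank ∂_1 = 5, rank ∂_2 = 7 ⇒ b_1 = 12 − 5 − 7 = 0; all invariant factors of ∂_2 are 1 so no torsion. So H_1 = 0.
rank ∂_2 = 7, rank ∂_3 = 0 ⇒ b_2 = 8 − 7 − 0 = 1. So H_2 = Z.

H_0 ≅ Z,  H_1 = 0,  H_2 ≅ Z.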